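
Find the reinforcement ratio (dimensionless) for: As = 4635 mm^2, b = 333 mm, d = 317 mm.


rho = As / (b * d)
= 4635 / (333 * 317)
= 4635 / 105561
= 0.043908 (dimensionless)

0.043908 (dimensionless)


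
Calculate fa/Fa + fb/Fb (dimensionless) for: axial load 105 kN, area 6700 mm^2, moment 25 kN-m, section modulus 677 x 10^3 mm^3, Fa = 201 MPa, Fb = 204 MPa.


f_a = P / A = 105000.0 / 6700 = 15.6716 MPa
f_b = M / S = 25000000.0 / 677000.0 = 36.9276 MPa
Ratio = f_a / Fa + f_b / Fb
= 15.6716 / 201 + 36.9276 / 204
= 0.259 (dimensionless)

0.259 (dimensionless)


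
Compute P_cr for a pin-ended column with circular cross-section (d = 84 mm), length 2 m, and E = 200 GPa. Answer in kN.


I = pi * d^4 / 64 = 2443920.32 mm^4
L = 2000.0 mm
P_cr = pi^2 * E * I / L^2
= 9.8696 * 200000.0 * 2443920.32 / 2000.0^2
= 1206026.34 N = 1206.0263 kN

1206.0263 kN


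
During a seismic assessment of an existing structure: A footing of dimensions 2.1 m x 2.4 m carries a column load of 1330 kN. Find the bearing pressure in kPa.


A = 2.1 * 2.4 = 5.04 m^2
q = P / A = 1330 / 5.04
= 263.8889 kPa

263.8889 kPa


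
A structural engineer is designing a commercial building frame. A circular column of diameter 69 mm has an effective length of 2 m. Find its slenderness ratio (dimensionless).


Radius of gyration r = d / 4 = 69 / 4 = 17.25 mm
L_eff = 2000.0 mm
Slenderness ratio = L / r = 2000.0 / 17.25 = 115.94 (dimensionless)

115.94 (dimensionless)


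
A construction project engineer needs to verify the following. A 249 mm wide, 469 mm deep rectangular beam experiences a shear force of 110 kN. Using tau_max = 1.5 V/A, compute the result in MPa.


A = b * h = 249 * 469 = 116781 mm^2
V = 110 kN = 110000.0 N
tau_max = 1.5 * V / A = 1.5 * 110000.0 / 116781
= 1.4129 MPa

1.4129 MPa


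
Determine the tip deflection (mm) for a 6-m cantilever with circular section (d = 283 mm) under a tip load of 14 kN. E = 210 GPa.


I = pi * d^4 / 64 = pi * 283^4 / 64 = 314858658.55 mm^4
L = 6000.0 mm, P = 14000.0 N, E = 210000.0 MPa
delta = P * L^3 / (3 * E * I)
= 14000.0 * 6000.0^3 / (3 * 210000.0 * 314858658.55)
= 15.2449 mm

15.2449 mm


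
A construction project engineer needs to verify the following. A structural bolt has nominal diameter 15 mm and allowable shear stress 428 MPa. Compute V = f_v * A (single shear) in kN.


A = pi * d^2 / 4 = pi * 15^2 / 4 = 176.7146 mm^2
V = f_v * A / 1000 = 428 * 176.7146 / 1000
= 75.6338 kN

75.6338 kN


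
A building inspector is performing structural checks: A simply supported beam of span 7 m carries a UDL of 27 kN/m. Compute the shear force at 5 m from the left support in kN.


R_A = w * L / 2 = 27 * 7 / 2 = 94.5 kN
V(x) = R_A - w * x = 94.5 - 27 * 5
= -40.5 kN

-40.5 kN


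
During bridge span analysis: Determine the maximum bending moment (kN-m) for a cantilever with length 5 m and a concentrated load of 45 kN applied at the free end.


For a cantilever with a point load at the free end:
M_max = P * L = 45 * 5 = 225 kN-m

225 kN-m


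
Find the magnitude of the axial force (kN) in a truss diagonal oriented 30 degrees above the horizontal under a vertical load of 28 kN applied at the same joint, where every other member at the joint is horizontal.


At the joint, only the diagonal has a vertical component, so vertical equilibrium gives:
F * sin(30) = 28
F = 28 / sin(30)
= 28 / 0.5
= 56.0 kN

56.0 kN


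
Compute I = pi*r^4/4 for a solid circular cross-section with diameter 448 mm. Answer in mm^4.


r = d / 2 = 448 / 2 = 224.0 mm
I = pi * r^4 / 4 = pi * 224.0^4 / 4
= 1977342744.66 mm^4

1977342744.66 mm^4


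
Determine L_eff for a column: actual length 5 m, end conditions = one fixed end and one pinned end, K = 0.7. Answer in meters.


L_eff = K * L
= 0.7 * 5
= 3.5 m

3.5 m


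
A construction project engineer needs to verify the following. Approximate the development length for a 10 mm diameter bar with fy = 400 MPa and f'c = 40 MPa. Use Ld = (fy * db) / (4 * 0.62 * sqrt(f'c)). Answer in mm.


Ld = (fy * db) / (4 * 0.62 * sqrt(f'c))
= (400 * 10) / (4 * 0.62 * sqrt(40))
= 4000 / 15.6849
= 255.02 mm

255.02 mm


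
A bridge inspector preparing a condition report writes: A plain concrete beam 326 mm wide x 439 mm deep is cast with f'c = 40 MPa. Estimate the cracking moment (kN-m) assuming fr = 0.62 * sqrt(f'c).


fr = 0.62 * sqrt(40) = 0.62 * 6.3246 = 3.9212 MPa
I = 326 * 439^3 / 12 = 2298422766.17 mm^4
y_t = 219.5 mm
M_cr = fr * I / y_t = 3.9212 * 2298422766.17 / 219.5 N-mm
= 41.0598 kN-m

41.0598 kN-m


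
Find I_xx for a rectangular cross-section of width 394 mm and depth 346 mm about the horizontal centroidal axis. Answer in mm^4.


I = b * h^3 / 12
= 394 * 346^3 / 12
= 394 * 41421736 / 12
= 1360013665.33 mm^4

1360013665.33 mm^4


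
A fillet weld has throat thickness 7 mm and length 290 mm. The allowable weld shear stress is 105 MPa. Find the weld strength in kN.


Strength = throat * length * allowable stress
= 7 * 290 * 105 N
= 213150 N
= 213.15 kN

213.15 kN


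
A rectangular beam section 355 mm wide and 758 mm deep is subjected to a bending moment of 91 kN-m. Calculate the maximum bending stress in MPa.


I = b * h^3 / 12 = 355 * 758^3 / 12 = 12884118896.67 mm^4
y = h / 2 = 758 / 2 = 379.0 mm
M = 91 kN-m = 91000000.0 N-mm
sigma = M * y / I = 91000000.0 * 379.0 / 12884118896.67
= 2.68 MPa

2.68 MPa


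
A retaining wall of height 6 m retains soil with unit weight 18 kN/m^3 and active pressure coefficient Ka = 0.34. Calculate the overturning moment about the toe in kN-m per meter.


Pa = 0.5 * Ka * gamma * H^2
= 0.5 * 0.34 * 18 * 6^2
= 110.16 kN/m
Arm = H / 3 = 6 / 3 = 2.0 m
Mo = Pa * arm = Pa * H / 3 = 110.16 * 6 / 3 = 220.32 kN-m/m

220.32 kN-m/m


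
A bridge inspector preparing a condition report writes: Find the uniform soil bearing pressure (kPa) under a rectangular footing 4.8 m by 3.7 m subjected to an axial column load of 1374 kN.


A = 4.8 * 3.7 = 17.76 m^2
q = P / A = 1374 / 17.76
= 77.3649 kPa

77.3649 kPa


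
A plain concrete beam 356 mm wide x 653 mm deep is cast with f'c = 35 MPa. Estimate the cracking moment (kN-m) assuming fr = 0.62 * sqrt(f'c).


fr = 0.62 * sqrt(35) = 0.62 * 5.9161 = 3.668 MPa
I = 356 * 653^3 / 12 = 8260537284.33 mm^4
y_t = 326.5 mm
M_cr = fr * I / y_t = 3.668 * 8260537284.33 / 326.5 N-mm
= 92.8006 kN-m

92.8006 kN-m


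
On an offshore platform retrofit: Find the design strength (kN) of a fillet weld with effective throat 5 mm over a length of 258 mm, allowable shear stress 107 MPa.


Strength = throat * length * allowable stress
= 5 * 258 * 107 N
= 138030 N
= 138.03 kN

138.03 kN


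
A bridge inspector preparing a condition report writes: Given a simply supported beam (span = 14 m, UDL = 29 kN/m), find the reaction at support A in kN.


Total load = w * L = 29 * 14 = 406 kN
By symmetry, each reaction R = total / 2 = 406 / 2 = 203.0 kN

203.0 kN


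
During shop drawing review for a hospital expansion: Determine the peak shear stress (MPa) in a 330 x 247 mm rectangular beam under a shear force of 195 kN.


A = b * h = 330 * 247 = 81510 mm^2
V = 195 kN = 195000.0 N
tau_max = 1.5 * V / A = 1.5 * 195000.0 / 81510
= 3.5885 MPa

3.5885 MPa


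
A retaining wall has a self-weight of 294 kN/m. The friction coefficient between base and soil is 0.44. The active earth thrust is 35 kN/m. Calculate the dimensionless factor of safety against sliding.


Resisting force = mu * W = 0.44 * 294 = 129.36 kN/m
FOS = Resisting / Driving = 129.36 / 35
= 3.696 (dimensionless)

3.696 (dimensionless)


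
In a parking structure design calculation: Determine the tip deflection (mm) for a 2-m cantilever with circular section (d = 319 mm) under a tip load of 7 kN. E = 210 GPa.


I = pi * d^4 / 64 = pi * 319^4 / 64 = 508314655.12 mm^4
L = 2000.0 mm, P = 7000.0 N, E = 210000.0 MPa
delta = P * L^3 / (3 * E * I)
= 7000.0 * 2000.0^3 / (3 * 210000.0 * 508314655.12)
= 0.1749 mm

0.1749 mm


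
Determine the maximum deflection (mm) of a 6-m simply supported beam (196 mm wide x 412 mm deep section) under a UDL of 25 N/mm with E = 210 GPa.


I = 196 * 412^3 / 12 = 1142263957.33 mm^4
L = 6000.0 mm, w = 25 N/mm, E = 210000.0 MPa
delta = 5 * w * L^4 / (384 * E * I)
= 5 * 25 * 6000.0^4 / (384 * 210000.0 * 1142263957.33)
= 1.7587 mm

1.7587 mm


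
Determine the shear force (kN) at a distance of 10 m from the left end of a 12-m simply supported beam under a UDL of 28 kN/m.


R_A = w * L / 2 = 28 * 12 / 2 = 168.0 kN
V(x) = R_A - w * x = 168.0 - 28 * 10
= -112.0 kN

-112.0 kN


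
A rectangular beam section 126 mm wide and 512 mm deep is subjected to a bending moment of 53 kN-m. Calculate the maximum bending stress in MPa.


I = b * h^3 / 12 = 126 * 512^3 / 12 = 1409286144.0 mm^4
y = h / 2 = 512 / 2 = 256.0 mm
M = 53 kN-m = 53000000.0 N-mm
sigma = M * y / I = 53000000.0 * 256.0 / 1409286144.0
= 9.63 MPa

9.63 MPa


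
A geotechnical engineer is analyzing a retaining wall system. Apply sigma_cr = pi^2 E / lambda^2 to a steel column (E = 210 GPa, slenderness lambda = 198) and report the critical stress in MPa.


sigma_cr = pi^2 * E / lambda^2
= 9.8696 * 210000.0 / 198^2
= 9.8696 * 210000.0 / 39204
= 52.8675 MPa

52.8675 MPa


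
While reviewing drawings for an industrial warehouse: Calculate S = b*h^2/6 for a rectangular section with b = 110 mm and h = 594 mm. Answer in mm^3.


S = b * h^2 / 6
= 110 * 594^2 / 6
= 110 * 352836 / 6
= 6468660.0 mm^3

6468660.0 mm^3


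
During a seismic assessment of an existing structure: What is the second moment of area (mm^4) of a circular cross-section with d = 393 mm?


r = d / 2 = 393 / 2 = 196.5 mm
I = pi * r^4 / 4 = pi * 196.5^4 / 4
= 1170954716.44 mm^4

1170954716.44 mm^4


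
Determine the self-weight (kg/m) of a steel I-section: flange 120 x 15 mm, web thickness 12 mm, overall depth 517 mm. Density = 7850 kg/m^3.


A_flanges = 2 * 120 * 15 = 3600 mm^2
A_web = (517 - 2 * 15) * 12 = 5844 mm^2
A_total = 3600 + 5844 = 9444 mm^2 = 0.009444 m^2
Weight = rho * A = 7850 * 0.009444 = 74.1354 kg/m

74.1354 kg/m


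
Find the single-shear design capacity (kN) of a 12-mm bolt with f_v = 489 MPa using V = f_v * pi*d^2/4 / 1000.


A = pi * d^2 / 4 = pi * 12^2 / 4 = 113.0973 mm^2
V = f_v * A / 1000 = 489 * 113.0973 / 1000
= 55.3046 kN

55.3046 kN


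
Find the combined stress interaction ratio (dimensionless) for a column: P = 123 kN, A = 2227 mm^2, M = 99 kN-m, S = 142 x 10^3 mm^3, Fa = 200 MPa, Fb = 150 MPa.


f_a = P / A = 123000.0 / 2227 = 55.2313 MPa
f_b = M / S = 99000000.0 / 142000.0 = 697.1831 MPa
Ratio = f_a / Fa + f_b / Fb
= 55.2313 / 200 + 697.1831 / 150
= 4.924 (dimensionless)

4.924 (dimensionless)


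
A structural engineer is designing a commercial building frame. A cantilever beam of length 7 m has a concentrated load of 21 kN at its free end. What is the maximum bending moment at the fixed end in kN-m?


For a cantilever with a point load at the free end:
M_max = P * L = 21 * 7 = 147 kN-m

147 kN-m


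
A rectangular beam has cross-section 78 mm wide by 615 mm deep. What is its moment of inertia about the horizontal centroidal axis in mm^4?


I = b * h^3 / 12
= 78 * 615^3 / 12
= 78 * 232608375 / 12
= 1511954437.5 mm^4

1511954437.5 mm^4


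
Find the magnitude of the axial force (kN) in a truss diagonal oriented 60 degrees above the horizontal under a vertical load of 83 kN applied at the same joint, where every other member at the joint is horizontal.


At the joint, only the diagonal has a vertical component, so vertical equilibrium gives:
F * sin(60) = 83
F = 83 / sin(60)
= 83 / 0.866025
= 95.84 kN

95.84 kN


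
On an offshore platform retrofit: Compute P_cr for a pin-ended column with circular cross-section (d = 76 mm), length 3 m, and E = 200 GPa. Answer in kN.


I = pi * d^4 / 64 = 1637661.98 mm^4
L = 3000.0 mm
P_cr = pi^2 * E * I / L^2
= 9.8696 * 200000.0 * 1637661.98 / 3000.0^2
= 359179.47 N = 359.1795 kN

359.1795 kN


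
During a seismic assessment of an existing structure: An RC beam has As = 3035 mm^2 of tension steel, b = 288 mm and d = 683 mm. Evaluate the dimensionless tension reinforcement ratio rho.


rho = As / (b * d)
= 3035 / (288 * 683)
= 3035 / 196704
= 0.015429 (dimensionless)

0.015429 (dimensionless)


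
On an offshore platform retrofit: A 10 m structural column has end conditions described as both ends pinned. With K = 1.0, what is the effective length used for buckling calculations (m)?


L_eff = K * L
= 1.0 * 10
= 10.0 m

10.0 m


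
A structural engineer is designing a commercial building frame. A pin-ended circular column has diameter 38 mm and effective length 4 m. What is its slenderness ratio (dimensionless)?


Radius of gyration r = d / 4 = 38 / 4 = 9.5 mm
L_eff = 4000.0 mm
Slenderness ratio = L / r = 4000.0 / 9.5 = 421.05 (dimensionless)

421.05 (dimensionless)


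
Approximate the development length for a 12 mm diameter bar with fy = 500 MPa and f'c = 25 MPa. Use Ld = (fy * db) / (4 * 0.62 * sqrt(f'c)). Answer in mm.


Ld = (fy * db) / (4 * 0.62 * sqrt(f'c))
= (500 * 12) / (4 * 0.62 * sqrt(25))
= 6000 / 12.4
= 483.87 mm

483.87 mm


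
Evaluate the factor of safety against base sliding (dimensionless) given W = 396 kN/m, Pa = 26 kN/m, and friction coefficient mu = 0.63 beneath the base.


Resisting force = mu * W = 0.63 * 396 = 249.48 kN/m
FOS = Resisting / Driving = 249.48 / 26
= 9.5954 (dimensionless)

9.5954 (dimensionless)


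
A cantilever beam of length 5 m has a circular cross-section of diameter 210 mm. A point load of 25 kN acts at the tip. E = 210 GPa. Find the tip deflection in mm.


I = pi * d^4 / 64 = pi * 210^4 / 64 = 95465637.63 mm^4
L = 5000.0 mm, P = 25000.0 N, E = 210000.0 MPa
delta = P * L^3 / (3 * E * I)
= 25000.0 * 5000.0^3 / (3 * 210000.0 * 95465637.63)
= 51.9592 mm

51.9592 mm


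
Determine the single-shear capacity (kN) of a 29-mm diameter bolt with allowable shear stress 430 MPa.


A = pi * d^2 / 4 = pi * 29^2 / 4 = 660.5199 mm^2
V = f_v * A / 1000 = 430 * 660.5199 / 1000
= 284.0235 kN

284.0235 kN


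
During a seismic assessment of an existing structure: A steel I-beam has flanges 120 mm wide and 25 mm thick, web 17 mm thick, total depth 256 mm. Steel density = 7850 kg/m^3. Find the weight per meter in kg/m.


A_flanges = 2 * 120 * 25 = 6000 mm^2
A_web = (256 - 2 * 25) * 17 = 3502 mm^2
A_total = 6000 + 3502 = 9502 mm^2 = 0.009502 m^2
Weight = rho * A = 7850 * 0.009502 = 74.5907 kg/m

74.5907 kg/m


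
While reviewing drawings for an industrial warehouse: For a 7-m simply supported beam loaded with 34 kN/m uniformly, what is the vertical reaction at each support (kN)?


Total load = w * L = 34 * 7 = 238 kN
By symmetry, each reaction R = total / 2 = 238 / 2 = 119.0 kN

119.0 kN


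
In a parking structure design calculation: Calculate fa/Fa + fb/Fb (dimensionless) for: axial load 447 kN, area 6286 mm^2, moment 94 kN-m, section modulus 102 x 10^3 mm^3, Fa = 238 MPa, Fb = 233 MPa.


f_a = P / A = 447000.0 / 6286 = 71.1104 MPa
f_b = M / S = 94000000.0 / 102000.0 = 921.5686 MPa
Ratio = f_a / Fa + f_b / Fb
= 71.1104 / 238 + 921.5686 / 233
= 4.254 (dimensionless)

4.254 (dimensionless)


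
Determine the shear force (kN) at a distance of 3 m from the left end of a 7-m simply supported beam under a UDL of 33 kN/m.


R_A = w * L / 2 = 33 * 7 / 2 = 115.5 kN
V(x) = R_A - w * x = 115.5 - 33 * 3
= 16.5 kN

16.5 kN


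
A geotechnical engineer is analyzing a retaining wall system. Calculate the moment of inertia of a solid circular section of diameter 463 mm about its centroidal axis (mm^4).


r = d / 2 = 463 / 2 = 231.5 mm
I = pi * r^4 / 4 = pi * 231.5^4 / 4
= 2255765045.89 mm^4

2255765045.89 mm^4


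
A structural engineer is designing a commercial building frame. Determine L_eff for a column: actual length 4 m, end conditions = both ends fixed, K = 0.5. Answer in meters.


L_eff = K * L
= 0.5 * 4
= 2.0 m

2.0 m


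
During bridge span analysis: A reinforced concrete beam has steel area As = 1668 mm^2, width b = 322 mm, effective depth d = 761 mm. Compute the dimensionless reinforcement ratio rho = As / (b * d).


rho = As / (b * d)
= 1668 / (322 * 761)
= 1668 / 245042
= 0.006807 (dimensionless)

0.006807 (dimensionless)


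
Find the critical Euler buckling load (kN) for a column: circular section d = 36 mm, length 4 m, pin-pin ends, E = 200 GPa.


I = pi * d^4 / 64 = 82447.96 mm^4
L = 4000.0 mm
P_cr = pi^2 * E * I / L^2
= 9.8696 * 200000.0 * 82447.96 / 4000.0^2
= 10171.61 N = 10.1716 kN

10.1716 kN


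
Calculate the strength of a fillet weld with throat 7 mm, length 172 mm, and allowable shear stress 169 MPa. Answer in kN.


Strength = throat * length * allowable stress
= 7 * 172 * 169 N
= 203476 N
= 203.48 kN

203.48 kN


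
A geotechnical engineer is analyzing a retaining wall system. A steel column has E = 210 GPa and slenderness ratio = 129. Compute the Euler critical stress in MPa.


sigma_cr = pi^2 * E / lambda^2
= 9.8696 * 210000.0 / 129^2
= 9.8696 * 210000.0 / 16641
= 124.5488 MPa

124.5488 MPa


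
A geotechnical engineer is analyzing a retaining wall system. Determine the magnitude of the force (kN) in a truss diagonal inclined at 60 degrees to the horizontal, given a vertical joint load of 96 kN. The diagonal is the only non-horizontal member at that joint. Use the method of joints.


At the joint, only the diagonal has a vertical component, so vertical equilibrium gives:
F * sin(60) = 96
F = 96 / sin(60)
= 96 / 0.866025
= 110.85 kN

110.85 kN


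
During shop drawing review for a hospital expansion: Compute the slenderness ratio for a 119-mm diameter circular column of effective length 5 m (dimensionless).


Radius of gyration r = d / 4 = 119 / 4 = 29.75 mm
L_eff = 5000.0 mm
Slenderness ratio = L / r = 5000.0 / 29.75 = 168.07 (dimensionless)

168.07 (dimensionless)


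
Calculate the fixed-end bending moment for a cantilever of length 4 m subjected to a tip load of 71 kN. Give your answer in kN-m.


For a cantilever with a point load at the free end:
M_max = P * L = 71 * 4 = 284 kN-m

284 kN-m


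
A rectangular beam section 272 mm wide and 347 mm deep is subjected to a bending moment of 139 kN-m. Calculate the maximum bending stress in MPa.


I = b * h^3 / 12 = 272 * 347^3 / 12 = 947056921.33 mm^4
y = h / 2 = 347 / 2 = 173.5 mm
M = 139 kN-m = 139000000.0 N-mm
sigma = M * y / I = 139000000.0 * 173.5 / 947056921.33
= 25.46 MPa

25.46 MPa


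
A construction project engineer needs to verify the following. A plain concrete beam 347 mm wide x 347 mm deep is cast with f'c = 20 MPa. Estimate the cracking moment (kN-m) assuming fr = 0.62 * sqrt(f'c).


fr = 0.62 * sqrt(20) = 0.62 * 4.4721 = 2.7727 MPa
I = 347 * 347^3 / 12 = 1208193940.08 mm^4
y_t = 173.5 mm
M_cr = fr * I / y_t = 2.7727 * 1208193940.08 / 173.5 N-mm
= 19.3083 kN-m

19.3083 kN-m


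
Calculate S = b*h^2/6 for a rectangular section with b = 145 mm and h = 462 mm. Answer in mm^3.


S = b * h^2 / 6
= 145 * 462^2 / 6
= 145 * 213444 / 6
= 5158230.0 mm^3

5158230.0 mm^3


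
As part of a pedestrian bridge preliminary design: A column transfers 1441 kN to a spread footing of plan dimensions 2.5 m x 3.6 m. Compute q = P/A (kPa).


A = 2.5 * 3.6 = 9.0 m^2
q = P / A = 1441 / 9.0
= 160.1111 kPa

160.1111 kPa


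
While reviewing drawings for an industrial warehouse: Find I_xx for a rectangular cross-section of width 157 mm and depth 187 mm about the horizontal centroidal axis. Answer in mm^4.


I = b * h^3 / 12
= 157 * 187^3 / 12
= 157 * 6539203 / 12
= 85554572.58 mm^4

85554572.58 mm^4


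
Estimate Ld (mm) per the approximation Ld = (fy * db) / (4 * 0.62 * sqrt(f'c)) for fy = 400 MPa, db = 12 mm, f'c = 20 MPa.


Ld = (fy * db) / (4 * 0.62 * sqrt(f'c))
= (400 * 12) / (4 * 0.62 * sqrt(20))
= 4800 / 11.0909
= 432.79 mm

432.79 mm


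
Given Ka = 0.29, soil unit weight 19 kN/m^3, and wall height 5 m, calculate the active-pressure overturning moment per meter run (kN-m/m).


Pa = 0.5 * Ka * gamma * H^2
= 0.5 * 0.29 * 19 * 5^2
= 68.875 kN/m
Arm = H / 3 = 5 / 3 = 1.6667 m
Mo = Pa * arm = Pa * H / 3 = 68.875 * 5 / 3 = 114.7917 kN-m/m

114.7917 kN-m/m


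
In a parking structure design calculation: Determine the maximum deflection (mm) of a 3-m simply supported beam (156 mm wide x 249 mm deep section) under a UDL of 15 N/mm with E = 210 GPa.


I = 156 * 249^3 / 12 = 200697237.0 mm^4
L = 3000.0 mm, w = 15 N/mm, E = 210000.0 MPa
delta = 5 * w * L^4 / (384 * E * I)
= 5 * 15 * 3000.0^4 / (384 * 210000.0 * 200697237.0)
= 0.3754 mm

0.3754 mm


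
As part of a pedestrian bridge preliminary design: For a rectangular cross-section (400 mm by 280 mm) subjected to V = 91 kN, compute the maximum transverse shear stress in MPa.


A = b * h = 400 * 280 = 112000 mm^2
V = 91 kN = 91000.0 N
tau_max = 1.5 * V / A = 1.5 * 91000.0 / 112000
= 1.2188 MPa

1.2188 MPa


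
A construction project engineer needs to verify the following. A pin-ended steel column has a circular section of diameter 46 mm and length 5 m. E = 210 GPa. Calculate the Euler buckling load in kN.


I = pi * d^4 / 64 = 219786.61 mm^4
L = 5000.0 mm
P_cr = pi^2 * E * I / L^2
= 9.8696 * 210000.0 * 219786.61 / 5000.0^2
= 18221.34 N = 18.2213 kN

18.2213 kN


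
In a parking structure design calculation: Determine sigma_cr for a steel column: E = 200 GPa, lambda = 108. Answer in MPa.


sigma_cr = pi^2 * E / lambda^2
= 9.8696 * 200000.0 / 108^2
= 9.8696 * 200000.0 / 11664
= 169.2319 MPa

169.2319 MPa


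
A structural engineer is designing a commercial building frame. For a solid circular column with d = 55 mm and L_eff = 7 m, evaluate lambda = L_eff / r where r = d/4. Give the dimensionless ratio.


Radius of gyration r = d / 4 = 55 / 4 = 13.75 mm
L_eff = 7000.0 mm
Slenderness ratio = L / r = 7000.0 / 13.75 = 509.09 (dimensionless)

509.09 (dimensionless)


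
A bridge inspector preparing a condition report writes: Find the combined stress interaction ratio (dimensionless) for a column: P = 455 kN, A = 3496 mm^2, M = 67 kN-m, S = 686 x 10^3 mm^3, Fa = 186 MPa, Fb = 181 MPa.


f_a = P / A = 455000.0 / 3496 = 130.1487 MPa
f_b = M / S = 67000000.0 / 686000.0 = 97.6676 MPa
Ratio = f_a / Fa + f_b / Fb
= 130.1487 / 186 + 97.6676 / 181
= 1.2393 (dimensionless)

1.2393 (dimensionless)


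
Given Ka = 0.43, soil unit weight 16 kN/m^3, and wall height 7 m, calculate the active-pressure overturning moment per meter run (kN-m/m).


Pa = 0.5 * Ka * gamma * H^2
= 0.5 * 0.43 * 16 * 7^2
= 168.56 kN/m
Arm = H / 3 = 7 / 3 = 2.3333 m
Mo = Pa * arm = Pa * H / 3 = 168.56 * 7 / 3 = 393.3067 kN-m/m

393.3067 kN-m/m


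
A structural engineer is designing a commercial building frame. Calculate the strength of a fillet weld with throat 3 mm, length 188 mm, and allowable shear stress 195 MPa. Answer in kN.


Strength = throat * length * allowable stress
= 3 * 188 * 195 N
= 109980 N
= 109.98 kN

109.98 kN


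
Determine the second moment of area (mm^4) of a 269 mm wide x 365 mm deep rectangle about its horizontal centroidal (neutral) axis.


I = b * h^3 / 12
= 269 * 365^3 / 12
= 269 * 48627125 / 12
= 1090058052.08 mm^4

1090058052.08 mm^4


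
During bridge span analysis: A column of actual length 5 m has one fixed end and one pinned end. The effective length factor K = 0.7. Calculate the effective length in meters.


L_eff = K * L
= 0.7 * 5
= 3.5 m

3.5 m


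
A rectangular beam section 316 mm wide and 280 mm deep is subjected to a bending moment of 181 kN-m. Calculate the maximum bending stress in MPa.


I = b * h^3 / 12 = 316 * 280^3 / 12 = 578069333.33 mm^4
y = h / 2 = 280 / 2 = 140.0 mm
M = 181 kN-m = 181000000.0 N-mm
sigma = M * y / I = 181000000.0 * 140.0 / 578069333.33
= 43.84 MPa

43.84 MPa


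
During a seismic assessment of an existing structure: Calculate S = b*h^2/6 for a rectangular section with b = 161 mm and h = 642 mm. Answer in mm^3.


S = b * h^2 / 6
= 161 * 642^2 / 6
= 161 * 412164 / 6
= 11059734.0 mm^3

11059734.0 mm^3


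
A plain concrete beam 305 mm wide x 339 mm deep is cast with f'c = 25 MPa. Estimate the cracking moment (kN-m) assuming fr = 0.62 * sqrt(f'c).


fr = 0.62 * sqrt(25) = 0.62 * 5.0 = 3.1 MPa
I = 305 * 339^3 / 12 = 990188066.25 mm^4
y_t = 169.5 mm
M_cr = fr * I / y_t = 3.1 * 990188066.25 / 169.5 N-mm
= 18.1096 kN-m

18.1096 kN-m


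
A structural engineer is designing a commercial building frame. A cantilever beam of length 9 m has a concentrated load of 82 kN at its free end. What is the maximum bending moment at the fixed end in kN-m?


For a cantilever with a point load at the free end:
M_max = P * L = 82 * 9 = 738 kN-m

738 kN-m


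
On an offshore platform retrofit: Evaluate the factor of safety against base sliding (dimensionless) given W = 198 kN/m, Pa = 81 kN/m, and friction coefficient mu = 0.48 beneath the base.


Resisting force = mu * W = 0.48 * 198 = 95.04 kN/m
FOS = Resisting / Driving = 95.04 / 81
= 1.1733 (dimensionless)

1.1733 (dimensionless)


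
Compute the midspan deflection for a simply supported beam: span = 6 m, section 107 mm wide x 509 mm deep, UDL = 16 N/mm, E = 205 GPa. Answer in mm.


I = 107 * 509^3 / 12 = 1175860708.58 mm^4
L = 6000.0 mm, w = 16 N/mm, E = 205000.0 MPa
delta = 5 * w * L^4 / (384 * E * I)
= 5 * 16 * 6000.0^4 / (384 * 205000.0 * 1175860708.58)
= 1.1201 mm

1.1201 mm


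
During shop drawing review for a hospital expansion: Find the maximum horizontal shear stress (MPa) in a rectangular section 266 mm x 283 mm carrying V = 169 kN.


A = b * h = 266 * 283 = 75278 mm^2
V = 169 kN = 169000.0 N
tau_max = 1.5 * V / A = 1.5 * 169000.0 / 75278
= 3.3675 MPa

3.3675 MPa


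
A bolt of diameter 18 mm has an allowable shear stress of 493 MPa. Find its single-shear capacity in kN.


A = pi * d^2 / 4 = pi * 18^2 / 4 = 254.469 mm^2
V = f_v * A / 1000 = 493 * 254.469 / 1000
= 125.4532 kN

125.4532 kN


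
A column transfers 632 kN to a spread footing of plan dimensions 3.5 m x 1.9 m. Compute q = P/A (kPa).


A = 3.5 * 1.9 = 6.65 m^2
q = P / A = 632 / 6.65
= 95.0376 kPa

95.0376 kPa


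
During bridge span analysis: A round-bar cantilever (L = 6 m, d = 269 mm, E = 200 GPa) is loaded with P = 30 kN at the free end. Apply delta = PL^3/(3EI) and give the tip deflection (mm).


I = pi * d^4 / 64 = pi * 269^4 / 64 = 257027160.69 mm^4
L = 6000.0 mm, P = 30000.0 N, E = 200000.0 MPa
delta = P * L^3 / (3 * E * I)
= 30000.0 * 6000.0^3 / (3 * 200000.0 * 257027160.69)
= 42.0189 mm

42.0189 mm


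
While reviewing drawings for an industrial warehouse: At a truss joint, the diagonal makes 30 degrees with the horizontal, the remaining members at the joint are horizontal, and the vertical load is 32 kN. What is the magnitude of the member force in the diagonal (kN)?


At the joint, only the diagonal has a vertical component, so vertical equilibrium gives:
F * sin(30) = 32
F = 32 / sin(30)
= 32 / 0.5
= 64.0 kN

64.0 kN


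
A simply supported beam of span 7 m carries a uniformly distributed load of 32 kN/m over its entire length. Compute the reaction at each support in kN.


Total load = w * L = 32 * 7 = 224 kN
By symmetry, each reaction R = total / 2 = 224 / 2 = 112.0 kN

112.0 kN


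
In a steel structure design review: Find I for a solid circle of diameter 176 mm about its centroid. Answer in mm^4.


r = d / 2 = 176 / 2 = 88.0 mm
I = pi * r^4 / 4 = pi * 88.0^4 / 4
= 47099963.43 mm^4

47099963.43 mm^4


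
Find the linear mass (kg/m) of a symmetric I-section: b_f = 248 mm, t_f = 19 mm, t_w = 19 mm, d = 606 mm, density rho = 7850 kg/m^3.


A_flanges = 2 * 248 * 19 = 9424 mm^2
A_web = (606 - 2 * 19) * 19 = 10792 mm^2
A_total = 9424 + 10792 = 20216 mm^2 = 0.020216 m^2
Weight = rho * A = 7850 * 0.020216 = 158.6956 kg/m

158.6956 kg/m


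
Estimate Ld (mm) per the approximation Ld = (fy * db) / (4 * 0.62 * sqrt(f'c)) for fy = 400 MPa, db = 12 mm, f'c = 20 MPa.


Ld = (fy * db) / (4 * 0.62 * sqrt(f'c))
= (400 * 12) / (4 * 0.62 * sqrt(20))
= 4800 / 11.0909
= 432.79 mm

432.79 mm


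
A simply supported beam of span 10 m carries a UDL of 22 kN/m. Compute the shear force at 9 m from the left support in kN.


R_A = w * L / 2 = 22 * 10 / 2 = 110.0 kN
V(x) = R_A - w * x = 110.0 - 22 * 9
= -88.0 kN

-88.0 kN


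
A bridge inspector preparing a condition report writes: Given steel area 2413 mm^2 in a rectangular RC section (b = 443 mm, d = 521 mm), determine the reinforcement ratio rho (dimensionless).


rho = As / (b * d)
= 2413 / (443 * 521)
= 2413 / 230803
= 0.010455 (dimensionless)

0.010455 (dimensionless)


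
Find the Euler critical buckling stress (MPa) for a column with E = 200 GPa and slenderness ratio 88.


sigma_cr = pi^2 * E / lambda^2
= 9.8696 * 200000.0 / 88^2
= 9.8696 * 200000.0 / 7744
= 254.8968 MPa

254.8968 MPa


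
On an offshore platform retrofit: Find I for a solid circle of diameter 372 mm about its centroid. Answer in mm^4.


r = d / 2 = 372 / 2 = 186.0 mm
I = pi * r^4 / 4 = pi * 186.0^4 / 4
= 940029879.65 mm^4

940029879.65 mm^4


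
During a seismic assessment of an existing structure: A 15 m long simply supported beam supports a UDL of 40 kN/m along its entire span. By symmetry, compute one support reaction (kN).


Total load = w * L = 40 * 15 = 600 kN
By symmetry, each reaction R = total / 2 = 600 / 2 = 300.0 kN

300.0 kN


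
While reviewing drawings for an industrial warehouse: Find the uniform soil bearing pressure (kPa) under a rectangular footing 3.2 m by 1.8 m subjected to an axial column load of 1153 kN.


A = 3.2 * 1.8 = 5.76 m^2
q = P / A = 1153 / 5.76
= 200.1736 kPa

200.1736 kPa


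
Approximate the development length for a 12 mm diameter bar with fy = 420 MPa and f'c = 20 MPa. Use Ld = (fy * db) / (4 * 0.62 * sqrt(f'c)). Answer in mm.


Ld = (fy * db) / (4 * 0.62 * sqrt(f'c))
= (420 * 12) / (4 * 0.62 * sqrt(20))
= 5040 / 11.0909
= 454.43 mm

454.43 mm


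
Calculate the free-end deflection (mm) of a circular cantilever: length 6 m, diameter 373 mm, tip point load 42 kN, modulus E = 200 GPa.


I = pi * d^4 / 64 = pi * 373^4 / 64 = 950178558.36 mm^4
L = 6000.0 mm, P = 42000.0 N, E = 200000.0 MPa
delta = P * L^3 / (3 * E * I)
= 42000.0 * 6000.0^3 / (3 * 200000.0 * 950178558.36)
= 15.9128 mm

15.9128 mm


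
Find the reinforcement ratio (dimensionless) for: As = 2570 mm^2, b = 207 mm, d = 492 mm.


rho = As / (b * d)
= 2570 / (207 * 492)
= 2570 / 101844
= 0.025235 (dimensionless)

0.025235 (dimensionless)


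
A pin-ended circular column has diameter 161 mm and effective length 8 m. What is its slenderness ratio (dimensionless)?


Radius of gyration r = d / 4 = 161 / 4 = 40.25 mm
L_eff = 8000.0 mm
Slenderness ratio = L / r = 8000.0 / 40.25 = 198.76 (dimensionless)

198.76 (dimensionless)


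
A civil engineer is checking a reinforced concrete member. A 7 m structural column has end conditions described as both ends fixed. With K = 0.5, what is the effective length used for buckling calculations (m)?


L_eff = K * L
= 0.5 * 7
= 3.5 m

3.5 m


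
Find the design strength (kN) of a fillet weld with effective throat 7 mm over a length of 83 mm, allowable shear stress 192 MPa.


Strength = throat * length * allowable stress
= 7 * 83 * 192 N
= 111552 N
= 111.55 kN

111.55 kN


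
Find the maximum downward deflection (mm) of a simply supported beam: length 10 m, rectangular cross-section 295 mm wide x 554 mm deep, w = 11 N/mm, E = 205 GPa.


I = 295 * 554^3 / 12 = 4179940156.67 mm^4
L = 10000.0 mm, w = 11 N/mm, E = 205000.0 MPa
delta = 5 * w * L^4 / (384 * E * I)
= 5 * 11 * 10000.0^4 / (384 * 205000.0 * 4179940156.67)
= 1.6715 mm

1.6715 mm


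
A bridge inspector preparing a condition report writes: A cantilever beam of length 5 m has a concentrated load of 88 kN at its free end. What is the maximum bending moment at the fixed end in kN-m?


For a cantilever with a point load at the free end:
M_max = P * L = 88 * 5 = 440 kN-m

440 kN-m


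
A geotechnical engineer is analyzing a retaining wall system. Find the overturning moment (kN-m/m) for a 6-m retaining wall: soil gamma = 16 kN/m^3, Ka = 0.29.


Pa = 0.5 * Ka * gamma * H^2
= 0.5 * 0.29 * 16 * 6^2
= 83.52 kN/m
Arm = H / 3 = 6 / 3 = 2.0 m
Mo = Pa * arm = Pa * H / 3 = 83.52 * 6 / 3 = 167.04 kN-m/m

167.04 kN-m/m


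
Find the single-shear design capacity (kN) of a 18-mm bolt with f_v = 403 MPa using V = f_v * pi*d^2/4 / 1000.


A = pi * d^2 / 4 = pi * 18^2 / 4 = 254.469 mm^2
V = f_v * A / 1000 = 403 * 254.469 / 1000
= 102.551 kN

102.551 kN


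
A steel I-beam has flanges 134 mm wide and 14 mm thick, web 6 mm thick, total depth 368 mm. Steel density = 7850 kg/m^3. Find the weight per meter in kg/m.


A_flanges = 2 * 134 * 14 = 3752 mm^2
A_web = (368 - 2 * 14) * 6 = 2040 mm^2
A_total = 3752 + 2040 = 5792 mm^2 = 0.005792 m^2
Weight = rho * A = 7850 * 0.005792 = 45.4672 kg/m

45.4672 kg/m


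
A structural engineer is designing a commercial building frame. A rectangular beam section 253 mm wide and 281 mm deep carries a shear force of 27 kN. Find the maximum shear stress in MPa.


A = b * h = 253 * 281 = 71093 mm^2
V = 27 kN = 27000.0 N
tau_max = 1.5 * V / A = 1.5 * 27000.0 / 71093
= 0.5697 MPa

0.5697 MPa


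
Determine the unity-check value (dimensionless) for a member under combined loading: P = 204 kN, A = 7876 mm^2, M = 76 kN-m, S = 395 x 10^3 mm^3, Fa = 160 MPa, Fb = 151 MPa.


f_a = P / A = 204000.0 / 7876 = 25.9015 MPa
f_b = M / S = 76000000.0 / 395000.0 = 192.4051 MPa
Ratio = f_a / Fa + f_b / Fb
= 25.9015 / 160 + 192.4051 / 151
= 1.4361 (dimensionless)

1.4361 (dimensionless)


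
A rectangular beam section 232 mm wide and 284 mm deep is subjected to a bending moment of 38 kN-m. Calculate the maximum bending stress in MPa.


I = b * h^3 / 12 = 232 * 284^3 / 12 = 442855210.67 mm^4
y = h / 2 = 284 / 2 = 142.0 mm
M = 38 kN-m = 38000000.0 N-mm
sigma = M * y / I = 38000000.0 * 142.0 / 442855210.67
= 12.18 MPa

12.18 MPa


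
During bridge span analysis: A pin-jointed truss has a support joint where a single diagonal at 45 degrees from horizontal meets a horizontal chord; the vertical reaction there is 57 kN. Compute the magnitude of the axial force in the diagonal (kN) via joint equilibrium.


At the joint, only the diagonal has a vertical component, so vertical equilibrium gives:
F * sin(45) = 57
F = 57 / sin(45)
= 57 / 0.707107
= 80.61 kN

80.61 kN


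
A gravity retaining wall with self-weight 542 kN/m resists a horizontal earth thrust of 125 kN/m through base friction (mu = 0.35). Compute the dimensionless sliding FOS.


Resisting force = mu * W = 0.35 * 542 = 189.7 kN/m
FOS = Resisting / Driving = 189.7 / 125
= 1.5176 (dimensionless)

1.5176 (dimensionless)


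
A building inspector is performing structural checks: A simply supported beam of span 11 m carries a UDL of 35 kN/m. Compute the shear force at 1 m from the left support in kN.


R_A = w * L / 2 = 35 * 11 / 2 = 192.5 kN
V(x) = R_A - w * x = 192.5 - 35 * 1
= 157.5 kN

157.5 kN


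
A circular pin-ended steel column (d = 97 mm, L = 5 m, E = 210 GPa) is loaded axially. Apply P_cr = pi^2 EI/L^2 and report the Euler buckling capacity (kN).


I = pi * d^4 / 64 = 4345670.92 mm^4
L = 5000.0 mm
P_cr = pi^2 * E * I / L^2
= 9.8696 * 210000.0 * 4345670.92 / 5000.0^2
= 360276.44 N = 360.2764 kN

360.2764 kN


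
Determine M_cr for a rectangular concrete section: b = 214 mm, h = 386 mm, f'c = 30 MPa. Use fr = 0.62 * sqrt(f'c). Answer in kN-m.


fr = 0.62 * sqrt(30) = 0.62 * 5.4772 = 3.3959 MPa
I = 214 * 386^3 / 12 = 1025638798.67 mm^4
y_t = 193.0 mm
M_cr = fr * I / y_t = 3.3959 * 1025638798.67 / 193.0 N-mm
= 18.0464 kN-m

18.0464 kN-m


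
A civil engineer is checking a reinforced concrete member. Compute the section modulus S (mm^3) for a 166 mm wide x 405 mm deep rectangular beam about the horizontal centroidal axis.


S = b * h^2 / 6
= 166 * 405^2 / 6
= 166 * 164025 / 6
= 4538025.0 mm^3

4538025.0 mm^3


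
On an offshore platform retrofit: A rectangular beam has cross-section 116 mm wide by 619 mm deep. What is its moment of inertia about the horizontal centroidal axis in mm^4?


I = b * h^3 / 12
= 116 * 619^3 / 12
= 116 * 237176659 / 12
= 2292707703.67 mm^4

2292707703.67 mm^4


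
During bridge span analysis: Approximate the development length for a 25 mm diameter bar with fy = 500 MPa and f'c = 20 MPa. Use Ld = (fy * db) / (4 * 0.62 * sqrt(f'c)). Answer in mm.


Ld = (fy * db) / (4 * 0.62 * sqrt(f'c))
= (500 * 25) / (4 * 0.62 * sqrt(20))
= 12500 / 11.0909
= 1127.05 mm

1127.05 mm


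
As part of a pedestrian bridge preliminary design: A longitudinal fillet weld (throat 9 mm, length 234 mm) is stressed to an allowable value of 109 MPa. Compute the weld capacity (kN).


Strength = throat * length * allowable stress
= 9 * 234 * 109 N
= 229554 N
= 229.55 kN

229.55 kN


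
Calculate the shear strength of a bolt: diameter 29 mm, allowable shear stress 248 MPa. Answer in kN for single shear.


A = pi * d^2 / 4 = pi * 29^2 / 4 = 660.5199 mm^2
V = f_v * A / 1000 = 248 * 660.5199 / 1000
= 163.8089 kN

163.8089 kN


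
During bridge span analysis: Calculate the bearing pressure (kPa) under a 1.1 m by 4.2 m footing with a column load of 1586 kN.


A = 1.1 * 4.2 = 4.62 m^2
q = P / A = 1586 / 4.62
= 343.29 kPa

343.29 kPa


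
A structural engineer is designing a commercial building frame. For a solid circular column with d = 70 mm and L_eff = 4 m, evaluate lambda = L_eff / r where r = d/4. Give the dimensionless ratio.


Radius of gyration r = d / 4 = 70 / 4 = 17.5 mm
L_eff = 4000.0 mm
Slenderness ratio = L / r = 4000.0 / 17.5 = 228.57 (dimensionless)

228.57 (dimensionless)


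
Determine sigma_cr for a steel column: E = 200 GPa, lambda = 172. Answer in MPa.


sigma_cr = pi^2 * E / lambda^2
= 9.8696 * 200000.0 / 172^2
= 9.8696 * 200000.0 / 29584
= 66.7226 MPa

66.7226 MPa


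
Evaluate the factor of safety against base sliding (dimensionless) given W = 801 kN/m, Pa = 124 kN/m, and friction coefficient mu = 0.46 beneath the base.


Resisting force = mu * W = 0.46 * 801 = 368.46 kN/m
FOS = Resisting / Driving = 368.46 / 124
= 2.9715 (dimensionless)

2.9715 (dimensionless)


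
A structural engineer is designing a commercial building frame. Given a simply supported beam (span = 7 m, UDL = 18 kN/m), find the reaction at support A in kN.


Total load = w * L = 18 * 7 = 126 kN
By symmetry, each reaction R = total / 2 = 126 / 2 = 63.0 kN

63.0 kN


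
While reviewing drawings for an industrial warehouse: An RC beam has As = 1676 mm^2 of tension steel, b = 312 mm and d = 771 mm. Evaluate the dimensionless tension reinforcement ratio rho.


rho = As / (b * d)
= 1676 / (312 * 771)
= 1676 / 240552
= 0.006967 (dimensionless)

0.006967 (dimensionless)


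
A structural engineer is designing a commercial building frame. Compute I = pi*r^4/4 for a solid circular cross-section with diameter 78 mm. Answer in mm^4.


r = d / 2 = 78 / 2 = 39.0 mm
I = pi * r^4 / 4 = pi * 39.0^4 / 4
= 1816972.31 mm^4

1816972.31 mm^4


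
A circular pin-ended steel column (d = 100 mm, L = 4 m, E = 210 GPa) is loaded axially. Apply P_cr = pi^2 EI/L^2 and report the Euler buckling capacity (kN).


I = pi * d^4 / 64 = 4908738.52 mm^4
L = 4000.0 mm
P_cr = pi^2 * E * I / L^2
= 9.8696 * 210000.0 * 4908738.52 / 4000.0^2
= 635870.91 N = 635.8709 kN

635.8709 kN


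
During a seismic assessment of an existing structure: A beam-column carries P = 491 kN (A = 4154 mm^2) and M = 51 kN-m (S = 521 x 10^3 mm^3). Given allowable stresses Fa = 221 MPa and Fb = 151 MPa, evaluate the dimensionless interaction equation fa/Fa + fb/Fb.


f_a = P / A = 491000.0 / 4154 = 118.1993 MPa
f_b = M / S = 51000000.0 / 521000.0 = 97.8887 MPa
Ratio = f_a / Fa + f_b / Fb
= 118.1993 / 221 + 97.8887 / 151
= 1.1831 (dimensionless)

1.1831 (dimensionless)
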